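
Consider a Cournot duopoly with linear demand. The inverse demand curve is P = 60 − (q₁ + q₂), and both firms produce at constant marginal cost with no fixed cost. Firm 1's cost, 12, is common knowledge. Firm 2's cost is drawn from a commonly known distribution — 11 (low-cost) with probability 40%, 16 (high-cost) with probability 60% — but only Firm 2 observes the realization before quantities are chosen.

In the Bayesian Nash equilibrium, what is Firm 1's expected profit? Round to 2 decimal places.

277.78

Firm 2 with cost c maximizes (60 − (q₁+q₂) − c)·q₂, giving q₂(c) = (60 − c − q₁)/2.
E[c₂] = 0.4·11 + 0.6·16 = 14
Firm 1's FOC against E[q₂] yields q₁ = (60 − 2·12 + E[c₂])/3 = (60 − 24 + 14)/3 = 16.6667.
E[P] = 60 − (q₁ + E[q₂]) = 28.6667; Firm 1's expected profit = (E[P] − 12)·q₁ = (28.6667 − 12)·16.6667 = 277.778.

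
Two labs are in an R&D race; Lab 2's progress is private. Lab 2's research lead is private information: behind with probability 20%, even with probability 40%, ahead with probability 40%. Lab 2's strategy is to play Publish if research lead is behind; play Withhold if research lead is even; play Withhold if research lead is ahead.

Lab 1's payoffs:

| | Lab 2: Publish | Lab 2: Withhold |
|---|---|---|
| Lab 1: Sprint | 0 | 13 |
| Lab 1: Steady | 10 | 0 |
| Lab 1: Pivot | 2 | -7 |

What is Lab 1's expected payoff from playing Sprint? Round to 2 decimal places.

E[Sprint] = 0.2·0 + 0.4·13 + 0.4·13 = 0 + 5.2 + 5.2 = 10.4

10.40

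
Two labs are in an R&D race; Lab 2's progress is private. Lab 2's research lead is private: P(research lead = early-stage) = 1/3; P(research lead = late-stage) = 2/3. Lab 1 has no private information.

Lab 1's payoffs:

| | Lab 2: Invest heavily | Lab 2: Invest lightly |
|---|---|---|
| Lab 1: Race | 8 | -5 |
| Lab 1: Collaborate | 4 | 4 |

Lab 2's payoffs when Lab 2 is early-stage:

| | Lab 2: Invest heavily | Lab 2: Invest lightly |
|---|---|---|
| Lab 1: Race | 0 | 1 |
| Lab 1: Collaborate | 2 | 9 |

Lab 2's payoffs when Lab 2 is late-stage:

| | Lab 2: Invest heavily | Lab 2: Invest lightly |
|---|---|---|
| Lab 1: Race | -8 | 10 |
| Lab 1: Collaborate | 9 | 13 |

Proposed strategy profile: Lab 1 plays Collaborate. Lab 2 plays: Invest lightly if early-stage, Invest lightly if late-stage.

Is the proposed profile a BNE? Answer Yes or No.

Yes

Lab 1 plays Collaborate: E[Collaborate] = 1/3·(4) + 2/3·(4) = 4; E[Race] = -5. Best-responding. ✓
Lab 2 (research lead early-stage), facing Collaborate: Invest heavily gives 2, Invest lightly gives 9. Proposed Invest lightly is best. ✓
Lab 2 (research lead late-stage), facing Collaborate: Invest heavily gives 9, Invest lightly gives 13. Proposed Invest lightly is best. ✓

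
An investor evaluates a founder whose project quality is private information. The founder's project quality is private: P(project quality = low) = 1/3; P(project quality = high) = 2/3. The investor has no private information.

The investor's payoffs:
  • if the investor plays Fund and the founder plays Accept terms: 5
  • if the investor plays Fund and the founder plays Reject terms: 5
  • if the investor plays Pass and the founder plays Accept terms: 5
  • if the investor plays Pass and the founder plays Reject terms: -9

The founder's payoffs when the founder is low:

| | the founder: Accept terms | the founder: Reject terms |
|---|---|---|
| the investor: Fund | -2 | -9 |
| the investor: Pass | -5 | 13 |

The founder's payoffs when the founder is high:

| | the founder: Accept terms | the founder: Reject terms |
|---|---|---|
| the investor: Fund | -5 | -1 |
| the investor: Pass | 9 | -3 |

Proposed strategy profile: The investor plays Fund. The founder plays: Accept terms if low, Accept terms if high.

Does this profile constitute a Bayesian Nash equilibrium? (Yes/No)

The investor plays Fund: E[Fund] = 1/3·(5) + 2/3·(5) = 5; E[Pass] = 5. Best-responding. ✓
The founder (project quality low), facing Fund: Accept terms gives -2, Reject terms gives -9. Proposed Accept terms is best. ✓
The founder (project quality high), facing Fund: Accept terms gives -5, Reject terms gives -1. Proposed Accept terms is not best — profitable deviation exists. ✗

No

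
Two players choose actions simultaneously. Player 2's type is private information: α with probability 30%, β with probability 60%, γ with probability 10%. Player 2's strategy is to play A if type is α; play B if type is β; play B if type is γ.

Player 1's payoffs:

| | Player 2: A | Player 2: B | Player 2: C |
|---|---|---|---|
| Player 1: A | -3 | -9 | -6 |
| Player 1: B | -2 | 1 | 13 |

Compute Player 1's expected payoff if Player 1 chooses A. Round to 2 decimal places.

-7.20

E[A] = 0.3·(-3) + 0.6·(-9) + 0.1·(-9) = (-0.9) + (-5.4) + (-0.9) = -7.2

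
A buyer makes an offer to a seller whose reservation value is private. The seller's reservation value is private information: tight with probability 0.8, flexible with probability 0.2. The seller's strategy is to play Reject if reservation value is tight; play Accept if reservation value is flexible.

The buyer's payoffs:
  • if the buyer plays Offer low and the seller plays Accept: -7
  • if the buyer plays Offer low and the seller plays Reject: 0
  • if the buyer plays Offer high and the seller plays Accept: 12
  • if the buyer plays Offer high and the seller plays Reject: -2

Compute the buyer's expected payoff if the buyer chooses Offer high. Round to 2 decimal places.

E[Offer high] = 0.8·(-2) + 0.2·12 = (-1.6) + 2.4 = 0.8

0.80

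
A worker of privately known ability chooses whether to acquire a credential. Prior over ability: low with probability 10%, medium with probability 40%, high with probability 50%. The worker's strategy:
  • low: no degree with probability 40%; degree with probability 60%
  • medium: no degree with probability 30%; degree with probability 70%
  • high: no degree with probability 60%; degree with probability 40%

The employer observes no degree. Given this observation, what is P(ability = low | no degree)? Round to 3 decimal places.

0.087

Apply Bayes' rule using the sender's strategy as the likelihood.
P(no degree) = 0.1·0.4 + 0.4·0.3 + 0.5·0.6 = 0.46
P(low | no degree) = (0.1·0.4) / 0.46 = 0.04 / 0.46 = 0.0869565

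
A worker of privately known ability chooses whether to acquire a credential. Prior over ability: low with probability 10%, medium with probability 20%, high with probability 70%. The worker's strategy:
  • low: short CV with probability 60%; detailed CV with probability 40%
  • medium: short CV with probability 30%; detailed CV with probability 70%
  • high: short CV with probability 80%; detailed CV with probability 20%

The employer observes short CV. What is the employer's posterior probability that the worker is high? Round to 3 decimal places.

0.824

P(short CV) = 0.1·0.6 + 0.2·0.3 + 0.7·0.8 = 0.68
P(high | short CV) = (0.7·0.8) / 0.68 = 0.56 / 0.68 = 0.823529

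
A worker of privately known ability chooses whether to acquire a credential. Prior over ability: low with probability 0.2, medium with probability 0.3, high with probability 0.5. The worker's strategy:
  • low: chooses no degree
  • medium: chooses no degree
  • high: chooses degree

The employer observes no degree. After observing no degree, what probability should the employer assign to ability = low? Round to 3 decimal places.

0.400

Apply Bayes' rule using the sender's strategy as the likelihood.
P(no degree) = 0.2·1 + 0.3·1 + 0.5·0 = 0.5
P(low | no degree) = (0.2·1) / 0.5 = 0.2 / 0.5 = 0.4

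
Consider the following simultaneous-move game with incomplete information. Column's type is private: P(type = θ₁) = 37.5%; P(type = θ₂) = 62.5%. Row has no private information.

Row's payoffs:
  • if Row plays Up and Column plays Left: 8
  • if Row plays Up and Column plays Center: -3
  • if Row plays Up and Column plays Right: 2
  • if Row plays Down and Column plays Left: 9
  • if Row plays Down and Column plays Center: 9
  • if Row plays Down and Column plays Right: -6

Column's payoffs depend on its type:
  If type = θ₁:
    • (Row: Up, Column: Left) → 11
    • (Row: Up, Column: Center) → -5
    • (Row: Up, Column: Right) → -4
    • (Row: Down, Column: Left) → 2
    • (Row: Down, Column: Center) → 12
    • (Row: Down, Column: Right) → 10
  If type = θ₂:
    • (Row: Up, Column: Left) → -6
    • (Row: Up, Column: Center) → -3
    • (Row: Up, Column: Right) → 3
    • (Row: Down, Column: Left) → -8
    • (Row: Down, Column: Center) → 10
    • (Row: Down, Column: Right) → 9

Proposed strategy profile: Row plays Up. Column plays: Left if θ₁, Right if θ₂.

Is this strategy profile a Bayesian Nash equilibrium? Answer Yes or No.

Yes

A profile is a BNE iff every type of every player is best-responding given beliefs about the other side.
Row plays Up: E[Up] = 0.375·(8) + 0.625·(2) = 4.25; E[Down] = -0.375. Best-responding. ✓
Column (type θ₁), facing Up: Left gives 11, Center gives -5, Right gives -4. Proposed Left is best. ✓
Column (type θ₂), facing Up: Left gives -6, Center gives -3, Right gives 3. Proposed Right is best. ✓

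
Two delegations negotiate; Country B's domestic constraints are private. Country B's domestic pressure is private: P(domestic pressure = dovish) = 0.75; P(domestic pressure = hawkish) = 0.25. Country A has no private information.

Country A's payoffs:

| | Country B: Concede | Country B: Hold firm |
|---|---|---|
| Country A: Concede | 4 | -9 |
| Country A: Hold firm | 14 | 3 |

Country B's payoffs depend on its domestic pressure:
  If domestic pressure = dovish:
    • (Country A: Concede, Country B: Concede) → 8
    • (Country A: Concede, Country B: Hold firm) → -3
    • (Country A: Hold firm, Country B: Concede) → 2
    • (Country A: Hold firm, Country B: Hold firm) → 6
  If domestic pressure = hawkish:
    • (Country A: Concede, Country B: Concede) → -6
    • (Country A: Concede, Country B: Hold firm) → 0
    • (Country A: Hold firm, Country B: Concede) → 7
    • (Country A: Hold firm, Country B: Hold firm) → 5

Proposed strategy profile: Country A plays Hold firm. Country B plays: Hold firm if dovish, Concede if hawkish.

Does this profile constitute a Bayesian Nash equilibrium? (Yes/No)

Yes

Country A plays Hold firm: E[Hold firm] = 0.75·(3) + 0.25·(14) = 5.75; E[Concede] = -5.75. Best-responding. ✓
Country B (domestic pressure dovish), facing Hold firm: Concede gives 2, Hold firm gives 6. Proposed Hold firm is best. ✓
Country B (domestic pressure hawkish), facing Hold firm: Concede gives 7, Hold firm gives 5. Proposed Concede is best. ✓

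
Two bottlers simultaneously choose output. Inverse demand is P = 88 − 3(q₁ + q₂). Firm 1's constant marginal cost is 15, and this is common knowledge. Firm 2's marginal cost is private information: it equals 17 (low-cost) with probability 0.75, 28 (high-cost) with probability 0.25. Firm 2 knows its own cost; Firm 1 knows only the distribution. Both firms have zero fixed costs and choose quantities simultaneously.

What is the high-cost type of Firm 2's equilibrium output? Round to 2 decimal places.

5.68

Each type of Firm 2 best-responds to q₁; Firm 1 best-responds to the expected q₂ over Firm 2's types.
Firm 2 with cost c maximizes (88 − 3(q₁+q₂) − c)·q₂, giving q₂(c) = (88 − c − 3q₁)/6.
E[c₂] = 0.75·17 + 0.25·28 = 19.75
Firm 1's FOC against E[q₂] yields q₁ = (88 − 2·15 + E[c₂])/9 = (88 − 30 + 19.75)/9 = 8.63889.
q₂(high-cost) = (88 − 28 − 3·8.63889)/6 = 5.68056.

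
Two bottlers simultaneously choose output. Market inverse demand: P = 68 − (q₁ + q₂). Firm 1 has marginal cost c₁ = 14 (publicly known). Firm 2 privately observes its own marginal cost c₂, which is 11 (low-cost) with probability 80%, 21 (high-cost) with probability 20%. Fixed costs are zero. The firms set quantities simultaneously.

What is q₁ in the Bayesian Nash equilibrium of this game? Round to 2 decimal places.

17.67

Firm 2 with cost c maximizes (68 − (q₁+q₂) − c)·q₂, giving q₂(c) = (68 − c − q₁)/2.
E[c₂] = 0.8·11 + 0.2·21 = 13
Firm 1's FOC against E[q₂] yields q₁ = (68 − 2·14 + E[c₂])/3 = (68 − 28 + 13)/3 = 17.6667.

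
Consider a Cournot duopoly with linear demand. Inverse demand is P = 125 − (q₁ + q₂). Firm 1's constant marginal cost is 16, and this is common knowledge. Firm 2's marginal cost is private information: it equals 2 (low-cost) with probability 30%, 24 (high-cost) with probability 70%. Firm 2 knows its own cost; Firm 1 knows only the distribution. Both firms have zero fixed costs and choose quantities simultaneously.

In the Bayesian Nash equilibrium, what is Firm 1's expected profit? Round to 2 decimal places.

1354.24

Firm 2 with cost c maximizes (125 − (q₁+q₂) − c)·q₂, giving q₂(c) = (125 − c − q₁)/2.
E[c₂] = 0.3·2 + 0.7·24 = 17.4
Firm 1's FOC against E[q₂] yields q₁ = (125 − 2·16 + E[c₂])/3 = (125 − 32 + 17.4)/3 = 36.8.
E[P] = 125 − (q₁ + E[q₂]) = 52.8; Firm 1's expected profit = (E[P] − 16)·q₁ = (52.8 − 16)·36.8 = 1354.24.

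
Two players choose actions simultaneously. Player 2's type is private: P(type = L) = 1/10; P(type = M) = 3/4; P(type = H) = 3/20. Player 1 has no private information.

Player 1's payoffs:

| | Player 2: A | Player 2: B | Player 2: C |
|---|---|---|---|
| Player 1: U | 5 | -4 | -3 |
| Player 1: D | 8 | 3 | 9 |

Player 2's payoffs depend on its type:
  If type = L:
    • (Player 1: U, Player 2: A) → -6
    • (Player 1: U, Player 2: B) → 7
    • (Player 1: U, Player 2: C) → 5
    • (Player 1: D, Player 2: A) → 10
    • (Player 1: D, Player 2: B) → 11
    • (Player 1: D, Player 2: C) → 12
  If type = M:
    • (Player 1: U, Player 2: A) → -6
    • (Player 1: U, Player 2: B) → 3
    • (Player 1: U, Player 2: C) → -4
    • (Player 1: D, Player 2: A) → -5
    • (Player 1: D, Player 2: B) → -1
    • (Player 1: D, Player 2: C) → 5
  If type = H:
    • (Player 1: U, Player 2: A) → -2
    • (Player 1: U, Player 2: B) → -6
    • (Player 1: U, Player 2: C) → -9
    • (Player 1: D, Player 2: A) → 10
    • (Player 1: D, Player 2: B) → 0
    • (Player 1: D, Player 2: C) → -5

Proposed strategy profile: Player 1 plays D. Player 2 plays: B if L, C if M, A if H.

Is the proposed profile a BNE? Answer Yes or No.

No

Player 1 plays D: E[D] = 1/10·(3) + 3/4·(9) + 3/20·(8) = 33/4; E[U] = -19/10. Best-responding. ✓
Player 2 (type L), facing D: A gives 10, B gives 11, C gives 12. Proposed B is not best — profitable deviation exists. ✗
Player 2 (type M), facing D: A gives -5, B gives -1, C gives 5. Proposed C is best. ✓
Player 2 (type H), facing D: A gives 10, B gives 0, C gives -5. Proposed A is best. ✓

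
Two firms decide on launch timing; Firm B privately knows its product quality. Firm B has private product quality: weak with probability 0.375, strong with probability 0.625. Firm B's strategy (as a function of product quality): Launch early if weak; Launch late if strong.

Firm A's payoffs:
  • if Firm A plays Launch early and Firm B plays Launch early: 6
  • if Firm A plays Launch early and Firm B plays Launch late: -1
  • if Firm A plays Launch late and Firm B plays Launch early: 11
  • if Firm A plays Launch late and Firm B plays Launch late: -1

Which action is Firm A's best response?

E[Launch early] = 0.375·(6) + 0.625·(-1) = 1.625
E[Launch late] = 0.375·(11) + 0.625·(-1) = 3.5
Best response: Launch late (3.5 is the largest).

Launch late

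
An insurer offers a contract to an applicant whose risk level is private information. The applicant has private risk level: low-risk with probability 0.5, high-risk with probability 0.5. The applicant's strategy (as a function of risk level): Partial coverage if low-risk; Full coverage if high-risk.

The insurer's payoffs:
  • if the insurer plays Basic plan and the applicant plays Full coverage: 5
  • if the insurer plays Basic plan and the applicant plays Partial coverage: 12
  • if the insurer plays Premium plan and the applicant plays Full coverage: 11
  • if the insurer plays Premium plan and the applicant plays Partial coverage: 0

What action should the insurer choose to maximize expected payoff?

Basic plan

E[Basic plan] = 0.5·(12) + 0.5·(5) = 8.5
E[Premium plan] = 0.5·(0) + 0.5·(11) = 5.5
Best response: Basic plan (8.5 is the largest).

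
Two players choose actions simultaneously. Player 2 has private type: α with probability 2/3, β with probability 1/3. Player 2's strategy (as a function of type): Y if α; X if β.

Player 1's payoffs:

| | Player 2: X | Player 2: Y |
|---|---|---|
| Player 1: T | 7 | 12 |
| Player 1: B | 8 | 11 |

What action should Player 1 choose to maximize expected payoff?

T

Compute Player 1's expected payoff for each action, taking the expectation over Player 2's type.
E[T] = 2/3·(12) + 1/3·(7) = 31/3
E[B] = 2/3·(11) + 1/3·(8) = 10
Best response: T (31/3 is the largest).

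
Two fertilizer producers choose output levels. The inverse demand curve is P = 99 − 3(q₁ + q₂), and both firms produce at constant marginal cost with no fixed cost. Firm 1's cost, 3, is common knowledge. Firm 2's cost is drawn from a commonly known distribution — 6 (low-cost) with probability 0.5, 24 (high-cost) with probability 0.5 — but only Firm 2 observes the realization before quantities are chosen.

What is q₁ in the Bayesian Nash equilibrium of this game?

12

Type-c best response for Firm 2: q₂(c) = (99 − c)/6 − q₁/2.
Firm 1 maximizes expected profit; its first-order condition is 99 − 6q₁ − 3E[q₂] − 3 = 0.
Substituting E[q₂] and solving: E[c₂] = 15, so q₁ = (99 − 2·3 + 15)/9 = 12.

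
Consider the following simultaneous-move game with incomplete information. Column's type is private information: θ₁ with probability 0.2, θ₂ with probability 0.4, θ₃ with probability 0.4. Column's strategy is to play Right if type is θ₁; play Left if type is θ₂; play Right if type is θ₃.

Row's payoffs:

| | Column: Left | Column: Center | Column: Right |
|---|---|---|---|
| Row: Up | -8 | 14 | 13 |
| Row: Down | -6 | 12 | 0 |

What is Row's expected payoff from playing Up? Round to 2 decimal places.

4.60

Take the expectation over Column's type, weighting each type's action by its prior probability.
E[Up] = 0.2·13 + 0.4·(-8) + 0.4·13 = 2.6 + (-3.2) + 5.2 = 4.6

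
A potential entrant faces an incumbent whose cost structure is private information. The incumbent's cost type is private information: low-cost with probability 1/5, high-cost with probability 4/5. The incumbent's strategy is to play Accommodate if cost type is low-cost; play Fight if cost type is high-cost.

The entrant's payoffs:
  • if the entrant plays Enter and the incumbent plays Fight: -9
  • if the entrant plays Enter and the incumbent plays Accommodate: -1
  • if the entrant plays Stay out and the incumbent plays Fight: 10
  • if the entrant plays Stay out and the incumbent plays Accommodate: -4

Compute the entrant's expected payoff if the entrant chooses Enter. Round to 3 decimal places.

E[Enter] = 1/5·(-1) + 4/5·(-9) = (-1/5) + (-36/5) = -37/5

-7.400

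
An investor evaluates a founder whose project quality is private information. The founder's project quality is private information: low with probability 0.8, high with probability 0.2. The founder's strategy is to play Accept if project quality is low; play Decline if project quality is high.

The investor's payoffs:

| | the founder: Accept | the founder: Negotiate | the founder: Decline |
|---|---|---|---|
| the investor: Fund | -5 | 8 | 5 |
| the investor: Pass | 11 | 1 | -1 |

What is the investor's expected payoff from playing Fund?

Take the expectation over the founder's project quality, weighting each type's action by its prior probability.
E[Fund] = 0.8·(-5) + 0.2·5 = (-4) + 1 = -3

-3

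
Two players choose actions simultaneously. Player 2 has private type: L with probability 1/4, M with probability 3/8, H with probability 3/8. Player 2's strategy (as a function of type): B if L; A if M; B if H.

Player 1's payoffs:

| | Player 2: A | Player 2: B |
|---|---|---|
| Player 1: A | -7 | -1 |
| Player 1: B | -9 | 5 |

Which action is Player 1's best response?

B

Compute Player 1's expected payoff for each action, taking the expectation over Player 2's type.
E[A] = 1/4·(-1) + 3/8·(-7) + 3/8·(-1) = -13/4
E[B] = 1/4·(5) + 3/8·(-9) + 3/8·(5) = -1/4
Best response: B (-1/4 is the largest).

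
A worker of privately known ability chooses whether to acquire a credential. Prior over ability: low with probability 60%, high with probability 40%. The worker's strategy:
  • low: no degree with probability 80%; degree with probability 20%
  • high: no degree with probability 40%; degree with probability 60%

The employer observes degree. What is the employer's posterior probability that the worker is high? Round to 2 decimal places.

0.67

Apply Bayes' rule using the sender's strategy as the likelihood.
P(degree) = 0.6·0.2 + 0.4·0.6 = 0.36
P(high | degree) = (0.4·0.6) / 0.36 = 0.24 / 0.36 = 0.666667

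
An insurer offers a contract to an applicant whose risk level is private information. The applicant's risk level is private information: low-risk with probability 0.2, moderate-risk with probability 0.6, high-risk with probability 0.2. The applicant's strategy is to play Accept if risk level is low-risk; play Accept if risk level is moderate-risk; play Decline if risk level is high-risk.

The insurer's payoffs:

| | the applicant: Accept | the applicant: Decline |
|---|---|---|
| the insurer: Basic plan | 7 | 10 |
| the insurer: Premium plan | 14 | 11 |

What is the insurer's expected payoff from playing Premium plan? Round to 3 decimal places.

Take the expectation over the applicant's risk level, weighting each type's action by its prior probability.
E[Premium plan] = 0.2·14 + 0.6·14 + 0.2·11 = 2.8 + 8.4 + 2.2 = 13.4

13.400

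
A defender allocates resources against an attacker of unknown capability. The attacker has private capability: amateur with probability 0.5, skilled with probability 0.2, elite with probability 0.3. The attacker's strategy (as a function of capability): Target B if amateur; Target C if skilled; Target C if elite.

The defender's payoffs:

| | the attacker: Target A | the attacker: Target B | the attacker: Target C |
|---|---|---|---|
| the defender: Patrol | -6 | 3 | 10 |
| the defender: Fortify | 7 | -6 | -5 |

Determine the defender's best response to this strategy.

Compute the defender's expected payoff for each action, taking the expectation over the attacker's type.
E[Patrol] = 0.5·(3) + 0.2·(10) + 0.3·(10) = 6.5
E[Fortify] = 0.5·(-6) + 0.2·(-5) + 0.3·(-5) = -5.5
Best response: Patrol (6.5 is the largest).

Patrol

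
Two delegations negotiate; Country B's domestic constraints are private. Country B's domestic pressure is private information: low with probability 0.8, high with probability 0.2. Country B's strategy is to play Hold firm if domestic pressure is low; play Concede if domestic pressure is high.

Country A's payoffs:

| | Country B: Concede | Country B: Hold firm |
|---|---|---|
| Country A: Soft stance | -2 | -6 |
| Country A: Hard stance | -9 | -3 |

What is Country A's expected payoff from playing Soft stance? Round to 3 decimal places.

E[Soft stance] = 0.8·(-6) + 0.2·(-2) = (-4.8) + (-0.4) = -5.2

-5.200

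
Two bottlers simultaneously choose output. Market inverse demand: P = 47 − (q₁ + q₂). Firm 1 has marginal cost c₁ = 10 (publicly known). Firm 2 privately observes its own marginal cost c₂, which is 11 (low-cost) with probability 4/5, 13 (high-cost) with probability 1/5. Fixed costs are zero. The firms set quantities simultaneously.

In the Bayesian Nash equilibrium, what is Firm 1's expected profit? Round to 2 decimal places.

163.84

Each type of Firm 2 best-responds to q₁; Firm 1 best-responds to the expected q₂ over Firm 2's types.
Firm 2 with cost c maximizes (47 − (q₁+q₂) − c)·q₂, giving q₂(c) = (47 − c − q₁)/2.
E[c₂] = 4/5·11 + 1/5·13 = 11.4
Firm 1's FOC against E[q₂] yields q₁ = (47 − 2·10 + E[c₂])/3 = (47 − 20 + 11.4)/3 = 12.8.
E[P] = 47 − (q₁ + E[q₂]) = 22.8; Firm 1's expected profit = (E[P] − 10)·q₁ = (22.8 − 10)·12.8 = 163.84.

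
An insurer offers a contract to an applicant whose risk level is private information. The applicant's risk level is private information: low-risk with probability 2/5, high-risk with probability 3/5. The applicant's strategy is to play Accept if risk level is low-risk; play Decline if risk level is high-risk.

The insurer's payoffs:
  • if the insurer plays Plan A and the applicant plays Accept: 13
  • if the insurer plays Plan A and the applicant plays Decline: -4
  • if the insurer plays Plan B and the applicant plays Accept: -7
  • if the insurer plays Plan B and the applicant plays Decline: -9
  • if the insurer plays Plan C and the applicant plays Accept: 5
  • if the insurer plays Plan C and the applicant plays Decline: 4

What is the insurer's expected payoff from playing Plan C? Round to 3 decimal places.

4.400

Take the expectation over the applicant's risk level, weighting each type's action by its prior probability.
E[Plan C] = 2/5·5 + 3/5·4 = 2 + 12/5 = 22/5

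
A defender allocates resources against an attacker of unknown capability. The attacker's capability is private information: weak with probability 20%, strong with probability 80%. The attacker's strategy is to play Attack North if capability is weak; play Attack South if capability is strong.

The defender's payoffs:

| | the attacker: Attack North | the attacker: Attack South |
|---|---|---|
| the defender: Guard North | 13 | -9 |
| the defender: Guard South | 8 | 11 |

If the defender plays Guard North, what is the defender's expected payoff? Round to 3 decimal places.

-4.600

E[Guard North] = 0.2·13 + 0.8·(-9) = 2.6 + (-7.2) = -4.6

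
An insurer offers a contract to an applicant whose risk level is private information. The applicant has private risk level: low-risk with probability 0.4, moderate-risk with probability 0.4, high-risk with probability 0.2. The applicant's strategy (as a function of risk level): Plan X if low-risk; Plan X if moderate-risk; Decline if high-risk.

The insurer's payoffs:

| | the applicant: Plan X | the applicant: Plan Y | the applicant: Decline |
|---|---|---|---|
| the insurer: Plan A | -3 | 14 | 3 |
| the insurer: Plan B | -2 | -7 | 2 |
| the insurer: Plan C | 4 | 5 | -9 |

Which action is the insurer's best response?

Plan C

E[Plan A] = 0.4·(-3) + 0.4·(-3) + 0.2·(3) = -1.8
E[Plan B] = 0.4·(-2) + 0.4·(-2) + 0.2·(2) = -1.2
E[Plan C] = 0.4·(4) + 0.4·(4) + 0.2·(-9) = 1.4
Best response: Plan C (1.4 is the largest).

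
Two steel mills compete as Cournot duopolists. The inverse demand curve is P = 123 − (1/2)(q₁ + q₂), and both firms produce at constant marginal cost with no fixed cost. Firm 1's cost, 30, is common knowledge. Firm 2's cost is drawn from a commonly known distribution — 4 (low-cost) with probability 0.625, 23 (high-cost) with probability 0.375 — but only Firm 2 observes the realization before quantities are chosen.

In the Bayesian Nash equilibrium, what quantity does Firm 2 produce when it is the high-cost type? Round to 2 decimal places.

Firm 2 with cost c maximizes (123 − (1/2)(q₁+q₂) − c)·q₂, giving q₂(c) = (123 − c − (1/2)q₁).
E[c₂] = 0.625·4 + 0.375·23 = 11.125
Firm 1's FOC against E[q₂] yields q₁ = (123 − 2·30 + E[c₂])/(3/2) = (123 − 60 + 11.125)/(3/2) = 49.4167.
q₂(high-cost) = (123 − 23 − (1/2)·49.4167) = 75.2917.

75.29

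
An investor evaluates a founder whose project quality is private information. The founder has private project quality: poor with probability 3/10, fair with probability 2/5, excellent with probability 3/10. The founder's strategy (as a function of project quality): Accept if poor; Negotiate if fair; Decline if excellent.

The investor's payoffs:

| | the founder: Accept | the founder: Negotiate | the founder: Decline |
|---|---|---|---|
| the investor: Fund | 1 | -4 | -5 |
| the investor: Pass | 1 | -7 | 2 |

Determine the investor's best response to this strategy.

Pass

Compute the investor's expected payoff for each action, taking the expectation over the founder's type.
E[Fund] = 3/10·(1) + 2/5·(-4) + 3/10·(-5) = -14/5
E[Pass] = 3/10·(1) + 2/5·(-7) + 3/10·(2) = -19/10
Best response: Pass (-19/10 is the largest).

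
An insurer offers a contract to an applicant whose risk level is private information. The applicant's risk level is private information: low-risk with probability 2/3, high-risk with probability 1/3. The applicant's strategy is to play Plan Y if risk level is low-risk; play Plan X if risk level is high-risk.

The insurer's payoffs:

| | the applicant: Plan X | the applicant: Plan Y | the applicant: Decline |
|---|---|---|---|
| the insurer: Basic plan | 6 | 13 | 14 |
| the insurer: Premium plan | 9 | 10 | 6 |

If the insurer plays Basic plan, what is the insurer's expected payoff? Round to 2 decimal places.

Take the expectation over the applicant's risk level, weighting each type's action by its prior probability.
E[Basic plan] = 2/3·13 + 1/3·6 = 26/3 + 2 = 32/3

10.67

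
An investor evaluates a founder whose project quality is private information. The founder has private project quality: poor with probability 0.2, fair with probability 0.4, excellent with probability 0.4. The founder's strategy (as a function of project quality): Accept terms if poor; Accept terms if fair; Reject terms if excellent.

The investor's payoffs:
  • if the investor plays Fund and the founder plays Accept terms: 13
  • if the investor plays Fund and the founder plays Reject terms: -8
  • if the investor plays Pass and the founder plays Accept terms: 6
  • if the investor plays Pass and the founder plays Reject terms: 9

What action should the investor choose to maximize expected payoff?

E[Fund] = 0.2·(13) + 0.4·(13) + 0.4·(-8) = 4.6
E[Pass] = 0.2·(6) + 0.4·(6) + 0.4·(9) = 7.2
Best response: Pass (7.2 is the largest).

Pass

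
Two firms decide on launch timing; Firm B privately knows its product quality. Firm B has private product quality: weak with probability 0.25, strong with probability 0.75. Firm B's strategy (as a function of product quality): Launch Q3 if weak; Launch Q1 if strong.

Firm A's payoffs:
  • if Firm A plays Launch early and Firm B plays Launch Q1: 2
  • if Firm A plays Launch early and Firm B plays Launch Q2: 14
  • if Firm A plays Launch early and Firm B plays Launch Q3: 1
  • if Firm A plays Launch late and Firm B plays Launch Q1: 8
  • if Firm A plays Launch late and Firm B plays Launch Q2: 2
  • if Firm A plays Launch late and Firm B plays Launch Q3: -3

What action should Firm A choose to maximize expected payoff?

Compute Firm A's expected payoff for each action, taking the expectation over Firm B's type.
E[Launch early] = 0.25·(1) + 0.75·(2) = 1.75
E[Launch late] = 0.25·(-3) + 0.75·(8) = 5.25
Best response: Launch late (5.25 is the largest).

Launch late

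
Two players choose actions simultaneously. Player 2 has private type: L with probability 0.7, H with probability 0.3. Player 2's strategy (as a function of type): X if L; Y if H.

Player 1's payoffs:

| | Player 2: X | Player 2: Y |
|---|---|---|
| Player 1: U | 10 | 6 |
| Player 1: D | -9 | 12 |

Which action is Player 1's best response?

U

E[U] = 0.7·(10) + 0.3·(6) = 8.8
E[D] = 0.7·(-9) + 0.3·(12) = -2.7
Best response: U (8.8 is the largest).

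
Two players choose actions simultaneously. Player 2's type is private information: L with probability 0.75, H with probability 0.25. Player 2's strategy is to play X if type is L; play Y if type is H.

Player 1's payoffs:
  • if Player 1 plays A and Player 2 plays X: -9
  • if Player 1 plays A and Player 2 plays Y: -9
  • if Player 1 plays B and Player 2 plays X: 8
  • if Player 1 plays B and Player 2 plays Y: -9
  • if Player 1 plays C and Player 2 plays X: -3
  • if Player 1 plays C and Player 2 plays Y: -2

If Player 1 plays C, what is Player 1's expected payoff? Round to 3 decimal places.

E[C] = 0.75·(-3) + 0.25·(-2) = (-2.25) + (-0.5) = -2.75

-2.750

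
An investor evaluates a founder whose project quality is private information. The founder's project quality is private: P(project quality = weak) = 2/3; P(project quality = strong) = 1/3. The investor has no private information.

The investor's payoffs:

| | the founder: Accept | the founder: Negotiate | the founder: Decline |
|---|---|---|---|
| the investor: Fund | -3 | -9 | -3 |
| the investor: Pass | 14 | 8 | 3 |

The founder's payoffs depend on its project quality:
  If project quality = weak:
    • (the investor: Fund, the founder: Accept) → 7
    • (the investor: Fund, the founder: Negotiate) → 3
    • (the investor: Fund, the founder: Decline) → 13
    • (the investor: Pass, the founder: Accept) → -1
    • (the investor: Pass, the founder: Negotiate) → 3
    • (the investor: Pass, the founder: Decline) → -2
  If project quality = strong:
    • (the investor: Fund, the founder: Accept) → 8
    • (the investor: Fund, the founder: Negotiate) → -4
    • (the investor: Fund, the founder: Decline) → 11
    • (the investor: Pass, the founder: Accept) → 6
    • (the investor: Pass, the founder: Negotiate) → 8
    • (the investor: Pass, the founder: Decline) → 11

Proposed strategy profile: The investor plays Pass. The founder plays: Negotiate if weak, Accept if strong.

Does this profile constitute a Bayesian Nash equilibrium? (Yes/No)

No

The investor plays Pass: E[Pass] = 2/3·(8) + 1/3·(14) = 10; E[Fund] = -7. Best-responding. ✓
The founder (project quality weak), facing Pass: Accept gives -1, Negotiate gives 3, Decline gives -2. Proposed Negotiate is best. ✓
The founder (project quality strong), facing Pass: Accept gives 6, Negotiate gives 8, Decline gives 11. Proposed Accept is not best — profitable deviation exists. ✗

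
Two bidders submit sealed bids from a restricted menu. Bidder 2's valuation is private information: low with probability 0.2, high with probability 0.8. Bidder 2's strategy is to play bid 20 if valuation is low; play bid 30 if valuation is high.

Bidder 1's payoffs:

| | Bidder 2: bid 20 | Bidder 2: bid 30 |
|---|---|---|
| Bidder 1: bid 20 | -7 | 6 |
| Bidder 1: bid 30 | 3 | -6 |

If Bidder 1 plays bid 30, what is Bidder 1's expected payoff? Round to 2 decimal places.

E[bid 30] = 0.2·3 + 0.8·(-6) = 0.6 + (-4.8) = -4.2

-4.20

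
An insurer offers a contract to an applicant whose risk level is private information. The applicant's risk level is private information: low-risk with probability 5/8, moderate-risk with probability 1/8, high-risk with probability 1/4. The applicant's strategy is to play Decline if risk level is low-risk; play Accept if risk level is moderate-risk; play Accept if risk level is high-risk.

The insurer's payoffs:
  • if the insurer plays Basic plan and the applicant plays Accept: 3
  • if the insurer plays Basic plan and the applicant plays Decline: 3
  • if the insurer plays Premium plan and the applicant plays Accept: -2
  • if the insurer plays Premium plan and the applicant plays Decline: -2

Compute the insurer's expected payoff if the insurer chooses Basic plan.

Take the expectation over the applicant's risk level, weighting each type's action by its prior probability.
E[Basic plan] = 5/8·3 + 1/8·3 + 1/4·3 = 15/8 + 3/8 + 3/4 = 3

3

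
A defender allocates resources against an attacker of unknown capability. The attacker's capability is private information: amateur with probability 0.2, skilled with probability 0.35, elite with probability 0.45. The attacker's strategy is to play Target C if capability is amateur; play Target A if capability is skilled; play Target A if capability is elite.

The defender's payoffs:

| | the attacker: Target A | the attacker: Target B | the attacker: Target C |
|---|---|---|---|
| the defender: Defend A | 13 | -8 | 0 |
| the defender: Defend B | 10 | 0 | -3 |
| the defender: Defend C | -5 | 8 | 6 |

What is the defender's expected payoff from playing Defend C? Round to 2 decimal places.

Take the expectation over the attacker's capability, weighting each type's action by its prior probability.
E[Defend C] = 0.2·6 + 0.35·(-5) + 0.45·(-5) = 1.2 + (-1.75) + (-2.25) = -2.8

-2.80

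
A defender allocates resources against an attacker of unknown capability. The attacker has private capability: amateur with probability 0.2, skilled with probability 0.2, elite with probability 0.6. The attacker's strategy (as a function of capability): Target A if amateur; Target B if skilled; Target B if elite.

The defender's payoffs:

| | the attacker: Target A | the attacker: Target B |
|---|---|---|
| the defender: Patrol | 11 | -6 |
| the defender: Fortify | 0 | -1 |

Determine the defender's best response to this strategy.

Fortify

Compute the defender's expected payoff for each action, taking the expectation over the attacker's type.
E[Patrol] = 0.2·(11) + 0.2·(-6) + 0.6·(-6) = -2.6
E[Fortify] = 0.2·(0) + 0.2·(-1) + 0.6·(-1) = -0.8
Best response: Fortify (-0.8 is the largest).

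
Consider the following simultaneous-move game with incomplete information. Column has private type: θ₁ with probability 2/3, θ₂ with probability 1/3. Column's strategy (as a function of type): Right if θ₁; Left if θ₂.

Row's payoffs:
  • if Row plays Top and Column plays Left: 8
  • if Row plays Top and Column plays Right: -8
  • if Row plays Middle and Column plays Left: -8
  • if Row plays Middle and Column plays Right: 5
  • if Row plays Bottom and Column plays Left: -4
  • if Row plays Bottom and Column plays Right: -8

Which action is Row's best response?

Middle

E[Top] = 2/3·(-8) + 1/3·(8) = -8/3
E[Middle] = 2/3·(5) + 1/3·(-8) = 2/3
E[Bottom] = 2/3·(-8) + 1/3·(-4) = -20/3
Best response: Middle (2/3 is the largest).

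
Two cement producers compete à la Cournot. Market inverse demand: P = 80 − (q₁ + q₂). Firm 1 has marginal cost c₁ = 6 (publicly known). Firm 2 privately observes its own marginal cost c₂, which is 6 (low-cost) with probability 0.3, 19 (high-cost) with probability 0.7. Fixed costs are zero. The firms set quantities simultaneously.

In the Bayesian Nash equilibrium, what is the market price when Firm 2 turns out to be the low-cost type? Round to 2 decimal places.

29.15

Firm 2 with cost c maximizes (80 − (q₁+q₂) − c)·q₂, giving q₂(c) = (80 − c − q₁)/2.
E[c₂] = 0.3·6 + 0.7·19 = 15.1
Firm 1's FOC against E[q₂] yields q₁ = (80 − 2·6 + E[c₂])/3 = (80 − 12 + 15.1)/3 = 27.7.
q₂(low-cost) = 23.15, so P = 80 − (27.7 + 23.15) = 29.15.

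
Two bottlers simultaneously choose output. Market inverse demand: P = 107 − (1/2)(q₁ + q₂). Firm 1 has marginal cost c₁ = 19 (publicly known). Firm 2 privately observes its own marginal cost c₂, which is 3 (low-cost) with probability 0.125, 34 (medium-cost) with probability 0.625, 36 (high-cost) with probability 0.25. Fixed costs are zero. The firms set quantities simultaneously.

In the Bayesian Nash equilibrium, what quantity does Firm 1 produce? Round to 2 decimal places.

Firm 2 with cost c maximizes (107 − (1/2)(q₁+q₂) − c)·q₂, giving q₂(c) = (107 − c − (1/2)q₁).
E[c₂] = 0.125·3 + 0.625·34 + 0.25·36 = 30.625
Firm 1's FOC against E[q₂] yields q₁ = (107 − 2·19 + E[c₂])/(3/2) = (107 − 38 + 30.625)/(3/2) = 66.4167.

66.42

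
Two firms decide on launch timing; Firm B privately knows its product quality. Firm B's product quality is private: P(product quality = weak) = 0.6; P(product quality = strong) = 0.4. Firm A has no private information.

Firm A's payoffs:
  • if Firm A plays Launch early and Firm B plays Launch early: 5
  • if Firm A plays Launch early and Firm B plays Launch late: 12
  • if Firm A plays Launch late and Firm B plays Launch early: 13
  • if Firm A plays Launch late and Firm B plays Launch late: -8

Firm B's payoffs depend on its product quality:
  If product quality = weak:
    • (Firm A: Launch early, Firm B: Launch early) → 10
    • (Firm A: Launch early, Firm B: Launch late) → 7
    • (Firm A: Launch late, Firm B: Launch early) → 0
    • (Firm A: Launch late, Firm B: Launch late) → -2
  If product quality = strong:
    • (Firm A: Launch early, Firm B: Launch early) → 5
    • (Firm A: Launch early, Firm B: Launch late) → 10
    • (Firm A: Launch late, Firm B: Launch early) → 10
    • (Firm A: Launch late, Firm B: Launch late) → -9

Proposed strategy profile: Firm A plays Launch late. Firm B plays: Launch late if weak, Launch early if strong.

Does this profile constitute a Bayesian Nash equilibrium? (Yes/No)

No

Firm A plays Launch late: E[Launch late] = 0.6·(-8) + 0.4·(13) = 0.4; E[Launch early] = 9.2. Not best-responding. ✗
Firm B (product quality weak), facing Launch late: Launch early gives 0, Launch late gives -2. Proposed Launch late is not best — profitable deviation exists. ✗
Firm B (product quality strong), facing Launch late: Launch early gives 10, Launch late gives -9. Proposed Launch early is best. ✓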